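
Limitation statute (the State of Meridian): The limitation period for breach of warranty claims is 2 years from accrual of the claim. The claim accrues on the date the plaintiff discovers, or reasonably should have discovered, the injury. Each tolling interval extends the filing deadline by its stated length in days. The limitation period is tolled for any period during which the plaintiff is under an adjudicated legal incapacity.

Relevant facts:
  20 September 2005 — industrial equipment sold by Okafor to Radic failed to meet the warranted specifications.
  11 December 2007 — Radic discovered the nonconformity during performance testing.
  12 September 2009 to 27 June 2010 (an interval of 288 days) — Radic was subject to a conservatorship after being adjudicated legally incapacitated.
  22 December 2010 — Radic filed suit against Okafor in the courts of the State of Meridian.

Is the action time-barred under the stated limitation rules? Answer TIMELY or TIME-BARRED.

The claim did not accrue until Radic discovered the injury on 11 December 2007; the 20 September 2005 act date does not start the clock under the stated rule.
The untolled deadline — 2 years after 11 December 2007 — is 11 December 2009.
The plaintiff's legal incapacity from 12 September 2009 to 27 June 2010 tolled the period for 288 days, extending the deadline to 25 September 2010.
Filing on 22 December 2010 missed the 25 September 2010 deadline — the action is time-barred.

TIME-BARRED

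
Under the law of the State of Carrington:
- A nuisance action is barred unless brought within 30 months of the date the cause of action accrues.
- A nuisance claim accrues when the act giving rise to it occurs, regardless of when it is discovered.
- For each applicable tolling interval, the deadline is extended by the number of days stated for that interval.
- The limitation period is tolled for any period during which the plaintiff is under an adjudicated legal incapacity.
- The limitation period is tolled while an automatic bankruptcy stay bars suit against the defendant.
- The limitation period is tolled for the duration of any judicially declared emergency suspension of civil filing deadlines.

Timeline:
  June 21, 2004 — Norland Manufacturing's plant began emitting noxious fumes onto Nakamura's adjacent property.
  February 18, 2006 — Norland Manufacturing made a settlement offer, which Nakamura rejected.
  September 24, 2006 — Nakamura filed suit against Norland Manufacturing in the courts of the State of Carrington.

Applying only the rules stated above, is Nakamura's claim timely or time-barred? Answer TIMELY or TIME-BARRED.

The claim accrued on June 21, 2004, when the wrongful act occurred.
Adding the 30 months base period to June 21, 2004 gives a deadline of December 21, 2006, before any tolling.
Nothing else in the chronology tolls or restarts the period.
Nakamura filed on September 24, 2006, before the December 21, 2006 deadline, so the action is timely.

TIMELY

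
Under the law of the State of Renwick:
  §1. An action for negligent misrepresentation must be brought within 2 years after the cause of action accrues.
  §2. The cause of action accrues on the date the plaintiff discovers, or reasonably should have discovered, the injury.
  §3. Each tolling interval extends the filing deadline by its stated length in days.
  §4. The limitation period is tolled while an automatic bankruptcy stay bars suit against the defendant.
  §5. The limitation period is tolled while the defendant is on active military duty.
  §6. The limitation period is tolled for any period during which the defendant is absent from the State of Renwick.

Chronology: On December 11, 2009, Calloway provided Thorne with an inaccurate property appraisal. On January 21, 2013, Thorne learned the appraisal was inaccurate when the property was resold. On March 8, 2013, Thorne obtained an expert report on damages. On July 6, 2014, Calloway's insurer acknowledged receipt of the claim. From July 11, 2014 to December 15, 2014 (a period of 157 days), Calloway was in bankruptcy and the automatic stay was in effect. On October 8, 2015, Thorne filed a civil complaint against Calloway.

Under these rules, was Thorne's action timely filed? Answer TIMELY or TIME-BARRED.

Accrual is tied to discovery, so the period began on January 21, 2013 rather than on December 11, 2009 when the act occurred.
The untolled deadline — 2 years after January 21, 2013 — is January 21, 2015.
The automatic bankruptcy stay from July 11, 2014 to December 15, 2014 tolled the period for 157 days, extending the deadline to June 27, 2015.
None of the other events listed affects the running of the period under the stated rules.
Thorne filed on October 8, 2015, after the June 27, 2015 deadline, so the action is time-barred.

TIME-BARRED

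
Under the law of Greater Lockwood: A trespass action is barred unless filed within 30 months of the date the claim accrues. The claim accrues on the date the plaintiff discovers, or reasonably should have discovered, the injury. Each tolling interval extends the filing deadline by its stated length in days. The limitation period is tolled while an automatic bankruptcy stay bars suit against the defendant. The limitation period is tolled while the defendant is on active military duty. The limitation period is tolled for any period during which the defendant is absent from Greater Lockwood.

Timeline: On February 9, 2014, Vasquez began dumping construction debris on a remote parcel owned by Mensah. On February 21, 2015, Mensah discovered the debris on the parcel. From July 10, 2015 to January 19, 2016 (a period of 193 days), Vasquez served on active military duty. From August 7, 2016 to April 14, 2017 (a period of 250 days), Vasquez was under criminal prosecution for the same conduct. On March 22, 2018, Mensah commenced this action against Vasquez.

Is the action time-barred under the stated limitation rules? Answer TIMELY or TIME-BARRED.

The claim did not accrue until Mensah discovered the injury on February 21, 2015; the February 9, 2014 act date does not start the clock under the stated rule.
Adding the 30 months base period to February 21, 2015 gives a deadline of August 21, 2017, before any tolling.
The defendant's active military service from July 10, 2015 to January 19, 2016 tolled the period for 193 days, extending the deadline to March 2, 2018.
Although a criminal prosecution ran from August 7, 2016 to April 14, 2017, the stated rules do not make that a tolling event, so it is disregarded.
Mensah filed on March 22, 2018, after the March 2, 2018 deadline, so the action is time-barred.

TIME-BARRED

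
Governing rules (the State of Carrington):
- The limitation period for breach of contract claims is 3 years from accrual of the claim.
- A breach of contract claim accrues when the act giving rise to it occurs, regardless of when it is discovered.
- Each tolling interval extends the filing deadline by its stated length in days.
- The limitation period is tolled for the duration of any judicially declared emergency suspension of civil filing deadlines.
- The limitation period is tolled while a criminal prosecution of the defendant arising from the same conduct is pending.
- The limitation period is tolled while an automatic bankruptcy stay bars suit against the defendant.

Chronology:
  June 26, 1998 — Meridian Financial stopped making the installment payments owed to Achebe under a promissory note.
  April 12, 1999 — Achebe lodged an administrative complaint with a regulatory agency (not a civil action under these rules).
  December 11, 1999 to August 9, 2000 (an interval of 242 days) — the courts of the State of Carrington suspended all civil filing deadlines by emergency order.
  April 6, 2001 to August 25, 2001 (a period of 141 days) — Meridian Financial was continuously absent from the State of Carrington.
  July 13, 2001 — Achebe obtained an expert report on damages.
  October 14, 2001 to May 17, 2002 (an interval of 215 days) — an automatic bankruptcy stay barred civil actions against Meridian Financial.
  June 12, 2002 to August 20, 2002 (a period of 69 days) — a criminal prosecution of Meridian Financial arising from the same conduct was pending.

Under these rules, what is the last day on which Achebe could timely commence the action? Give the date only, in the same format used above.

The claim accrued on June 26, 1998, when the wrongful act occurred.
3 years from June 26, 1998 is June 26, 2001.
Because the emergency suspension of filing deadlines ran from December 11, 1999 to August 9, 2000, the deadline is extended by 242 days to February 23, 2002.
Because the automatic bankruptcy stay ran from October 14, 2001 to May 17, 2002, the deadline is extended by 215 days to September 26, 2002.
Because the pending criminal prosecution ran from June 12, 2002 to August 20, 2002, the deadline is extended by 69 days to December 4, 2002.
No stated provision tolls the period for the defendant's absence, so the interval from April 6, 2001 to August 25, 2001 has no effect on the deadline.
The other events in the timeline have no effect on the limitation period under the stated rules.

December 4, 2002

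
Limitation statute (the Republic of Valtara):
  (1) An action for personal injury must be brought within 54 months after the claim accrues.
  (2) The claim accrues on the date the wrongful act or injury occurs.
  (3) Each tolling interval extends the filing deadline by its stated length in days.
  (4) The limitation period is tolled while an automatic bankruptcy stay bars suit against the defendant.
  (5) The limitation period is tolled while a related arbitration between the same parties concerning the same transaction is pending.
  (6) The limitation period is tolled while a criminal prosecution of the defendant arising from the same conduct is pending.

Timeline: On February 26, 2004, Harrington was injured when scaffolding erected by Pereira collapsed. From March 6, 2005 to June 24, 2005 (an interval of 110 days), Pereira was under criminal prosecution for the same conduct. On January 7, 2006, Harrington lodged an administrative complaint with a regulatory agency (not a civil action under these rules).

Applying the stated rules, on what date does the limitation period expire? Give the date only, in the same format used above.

December 14, 2008

The limitation period began to run on February 26, 2004.
Adding the 54 months base period to February 26, 2004 gives a deadline of August 26, 2008, before any tolling.
Because the pending criminal prosecution ran from March 6, 2005 to June 24, 2005, the deadline is extended by 110 days to December 14, 2008.
Nothing else in the chronology tolls or restarts the period.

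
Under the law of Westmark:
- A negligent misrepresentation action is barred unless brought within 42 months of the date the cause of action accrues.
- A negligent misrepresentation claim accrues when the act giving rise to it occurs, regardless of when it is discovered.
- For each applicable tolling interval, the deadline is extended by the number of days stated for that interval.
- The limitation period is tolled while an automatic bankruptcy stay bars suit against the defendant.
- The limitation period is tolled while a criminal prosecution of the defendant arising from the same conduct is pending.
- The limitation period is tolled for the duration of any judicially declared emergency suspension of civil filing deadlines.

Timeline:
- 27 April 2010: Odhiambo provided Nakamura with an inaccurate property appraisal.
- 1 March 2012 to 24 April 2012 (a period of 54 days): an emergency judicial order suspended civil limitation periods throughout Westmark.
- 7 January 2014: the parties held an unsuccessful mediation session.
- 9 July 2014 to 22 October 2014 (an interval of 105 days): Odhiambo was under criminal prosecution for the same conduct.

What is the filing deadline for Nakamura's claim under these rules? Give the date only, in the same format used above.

20 December 2013

The claim accrued on 27 April 2010, when the wrongful act occurred.
The untolled deadline — 42 months after 27 April 2010 — is 27 October 2013.
The period was tolled for 54 days by the emergency suspension of filing deadlines (1 March 2012 to 24 April 2012), pushing the deadline to 20 December 2013.
By the time the pending criminal prosecution began on 9 July 2014, the limitation period had already expired on 20 December 2013; that interval cannot revive it.
Nothing else in the chronology tolls or restarts the period.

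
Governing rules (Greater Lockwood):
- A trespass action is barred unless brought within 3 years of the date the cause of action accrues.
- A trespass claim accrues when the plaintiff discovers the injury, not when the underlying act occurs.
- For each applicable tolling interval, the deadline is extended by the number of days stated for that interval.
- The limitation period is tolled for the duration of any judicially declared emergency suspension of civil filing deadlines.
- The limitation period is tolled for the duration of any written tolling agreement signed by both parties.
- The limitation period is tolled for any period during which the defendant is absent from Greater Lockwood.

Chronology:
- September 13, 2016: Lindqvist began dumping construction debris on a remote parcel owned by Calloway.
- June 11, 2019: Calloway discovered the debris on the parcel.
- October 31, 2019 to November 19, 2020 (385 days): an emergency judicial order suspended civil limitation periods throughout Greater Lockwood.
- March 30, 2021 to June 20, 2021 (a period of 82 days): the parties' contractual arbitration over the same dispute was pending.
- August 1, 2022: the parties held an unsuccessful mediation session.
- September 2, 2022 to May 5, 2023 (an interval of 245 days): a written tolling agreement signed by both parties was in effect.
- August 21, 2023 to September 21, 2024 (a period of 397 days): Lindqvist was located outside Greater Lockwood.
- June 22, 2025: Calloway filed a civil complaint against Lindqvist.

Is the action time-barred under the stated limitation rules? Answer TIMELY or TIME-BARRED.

TIME-BARRED

Under the discovery rule, the claim accrued on June 11, 2019, when Calloway discovered the injury — not on the September 13, 2016 date of the underlying act.
Adding the 3 years base period to June 11, 2019 gives a deadline of June 11, 2022, before any tolling.
The period was tolled for 385 days by the emergency suspension of filing deadlines (October 31, 2019 to November 19, 2020), pushing the deadline to July 1, 2023.
The written tolling agreement from September 2, 2022 to May 5, 2023 tolled the period for 245 days, extending the deadline to March 2, 2024.
The period was tolled for 397 days by the defendant's absence from the jurisdiction (August 21, 2023 to September 21, 2024), pushing the deadline to April 3, 2025.
The pending related arbitration from March 30, 2021 to June 20, 2021 does not toll the period, because no stated rule makes a pending arbitration a tolling event.
Nothing else in the chronology tolls or restarts the period.
Calloway filed on June 22, 2025, after the April 3, 2025 deadline, so the action is time-barred.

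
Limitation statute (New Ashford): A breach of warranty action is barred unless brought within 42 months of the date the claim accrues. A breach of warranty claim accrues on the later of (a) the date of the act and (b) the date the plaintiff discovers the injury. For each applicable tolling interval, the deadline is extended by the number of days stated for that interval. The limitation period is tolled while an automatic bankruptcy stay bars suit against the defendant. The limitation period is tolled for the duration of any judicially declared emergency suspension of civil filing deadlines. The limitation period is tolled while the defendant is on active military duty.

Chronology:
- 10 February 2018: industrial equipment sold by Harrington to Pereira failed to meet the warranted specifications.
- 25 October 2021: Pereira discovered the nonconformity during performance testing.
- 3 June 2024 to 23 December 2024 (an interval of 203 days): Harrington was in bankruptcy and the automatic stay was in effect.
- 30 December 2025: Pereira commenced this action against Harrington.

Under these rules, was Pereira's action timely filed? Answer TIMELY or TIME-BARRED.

The claim accrued on 25 October 2021 — the later of the 10 February 2018 act and the 25 October 2021 discovery.
42 months from 25 October 2021 is 25 April 2025.
The period was tolled for 203 days by the automatic bankruptcy stay (3 June 2024 to 23 December 2024), pushing the deadline to 14 November 2025.
Filing on 30 December 2025 missed the 14 November 2025 deadline — the action is time-barred.

TIME-BARRED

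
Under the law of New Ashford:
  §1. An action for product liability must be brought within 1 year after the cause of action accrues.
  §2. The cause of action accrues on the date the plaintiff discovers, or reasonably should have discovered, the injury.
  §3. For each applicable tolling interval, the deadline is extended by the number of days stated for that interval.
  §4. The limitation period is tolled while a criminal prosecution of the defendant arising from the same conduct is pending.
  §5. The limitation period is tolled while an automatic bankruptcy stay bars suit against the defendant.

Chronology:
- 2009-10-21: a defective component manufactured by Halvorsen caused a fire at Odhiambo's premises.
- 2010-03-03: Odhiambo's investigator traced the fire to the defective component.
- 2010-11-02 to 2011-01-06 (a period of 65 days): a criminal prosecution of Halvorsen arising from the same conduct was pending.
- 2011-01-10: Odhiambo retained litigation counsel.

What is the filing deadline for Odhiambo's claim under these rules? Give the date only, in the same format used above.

The claim did not accrue until Odhiambo discovered the injury on 2010-03-03; the 2009-10-21 act date does not start the clock under the stated rule.
Adding the 1 year base period to 2010-03-03 gives a deadline of 2011-03-03, before any tolling.
The pending criminal prosecution from 2010-11-02 to 2011-01-06 tolled the period for 65 days, extending the deadline to 2011-05-07.
Nothing else in the chronology tolls or restarts the period.

2011-05-07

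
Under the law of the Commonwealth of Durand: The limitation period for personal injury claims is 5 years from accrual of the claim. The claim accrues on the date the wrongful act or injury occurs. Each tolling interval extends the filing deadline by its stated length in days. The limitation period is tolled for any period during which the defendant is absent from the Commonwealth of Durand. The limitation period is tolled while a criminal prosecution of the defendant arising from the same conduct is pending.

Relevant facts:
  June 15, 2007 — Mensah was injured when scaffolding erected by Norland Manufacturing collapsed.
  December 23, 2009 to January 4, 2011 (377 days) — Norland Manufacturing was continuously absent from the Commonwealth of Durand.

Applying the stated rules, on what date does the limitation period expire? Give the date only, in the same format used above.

The limitation period began to run on June 15, 2007.
5 years from June 15, 2007 is June 15, 2012.
The defendant's absence from the jurisdiction from December 23, 2009 to January 4, 2011 tolled the period for 377 days, extending the deadline to June 27, 2013.

June 27, 2013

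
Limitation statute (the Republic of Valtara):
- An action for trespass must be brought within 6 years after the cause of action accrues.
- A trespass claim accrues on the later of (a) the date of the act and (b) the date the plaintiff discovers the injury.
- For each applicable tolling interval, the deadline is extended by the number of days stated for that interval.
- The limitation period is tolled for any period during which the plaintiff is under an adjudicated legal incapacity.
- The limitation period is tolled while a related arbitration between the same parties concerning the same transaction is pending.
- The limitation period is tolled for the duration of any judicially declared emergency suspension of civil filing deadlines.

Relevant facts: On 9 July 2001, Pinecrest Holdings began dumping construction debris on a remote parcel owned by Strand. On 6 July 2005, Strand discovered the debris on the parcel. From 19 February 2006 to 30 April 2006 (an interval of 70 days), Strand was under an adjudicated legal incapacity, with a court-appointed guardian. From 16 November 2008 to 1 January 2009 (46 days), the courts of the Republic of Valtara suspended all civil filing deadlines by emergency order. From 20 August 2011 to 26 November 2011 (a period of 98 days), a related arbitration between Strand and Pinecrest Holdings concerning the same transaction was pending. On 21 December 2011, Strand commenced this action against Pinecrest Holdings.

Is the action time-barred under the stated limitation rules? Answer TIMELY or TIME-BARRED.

TIMELY

Taking the later of the act (9 July 2001) and discovery (6 July 2005), the claim accrued on 6 July 2005.
Adding the 6 years base period to 6 July 2005 gives a deadline of 6 July 2011, before any tolling.
Because the plaintiff's legal incapacity ran from 19 February 2006 to 30 April 2006, the deadline is extended by 70 days to 14 September 2011.
The period was tolled for 46 days by the emergency suspension of filing deadlines (16 November 2008 to 1 January 2009), pushing the deadline to 30 October 2011.
Because the pending related arbitration ran from 20 August 2011 to 26 November 2011, the deadline is extended by 98 days to 5 February 2012.
The 21 December 2011 filing precedes the 5 February 2012 deadline; the claim is timely.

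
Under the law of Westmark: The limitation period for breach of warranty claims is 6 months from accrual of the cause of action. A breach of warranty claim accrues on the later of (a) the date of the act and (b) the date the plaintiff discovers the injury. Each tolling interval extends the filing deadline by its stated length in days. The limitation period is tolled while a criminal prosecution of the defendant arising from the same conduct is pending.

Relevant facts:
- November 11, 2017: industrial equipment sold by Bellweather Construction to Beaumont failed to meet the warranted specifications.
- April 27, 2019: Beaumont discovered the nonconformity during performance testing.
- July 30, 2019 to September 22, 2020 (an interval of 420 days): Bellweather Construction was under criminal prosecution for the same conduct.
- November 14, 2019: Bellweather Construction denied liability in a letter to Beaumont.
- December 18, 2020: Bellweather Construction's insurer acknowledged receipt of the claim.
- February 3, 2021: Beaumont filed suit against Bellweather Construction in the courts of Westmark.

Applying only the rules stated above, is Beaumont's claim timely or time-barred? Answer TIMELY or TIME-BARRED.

Because discovery on April 27, 2019 post-dates the November 11, 2017 act, accrual under the later-of rule falls on April 27, 2019.
Adding the 6 months base period to April 27, 2019 gives a deadline of October 27, 2019, before any tolling.
The pending criminal prosecution from July 30, 2019 to September 22, 2020 tolled the period for 420 days, extending the deadline to December 20, 2020.
None of the other events listed affects the running of the period under the stated rules.
Beaumont filed on February 3, 2021, after the December 20, 2020 deadline, so the action is time-barred.

TIME-BARRED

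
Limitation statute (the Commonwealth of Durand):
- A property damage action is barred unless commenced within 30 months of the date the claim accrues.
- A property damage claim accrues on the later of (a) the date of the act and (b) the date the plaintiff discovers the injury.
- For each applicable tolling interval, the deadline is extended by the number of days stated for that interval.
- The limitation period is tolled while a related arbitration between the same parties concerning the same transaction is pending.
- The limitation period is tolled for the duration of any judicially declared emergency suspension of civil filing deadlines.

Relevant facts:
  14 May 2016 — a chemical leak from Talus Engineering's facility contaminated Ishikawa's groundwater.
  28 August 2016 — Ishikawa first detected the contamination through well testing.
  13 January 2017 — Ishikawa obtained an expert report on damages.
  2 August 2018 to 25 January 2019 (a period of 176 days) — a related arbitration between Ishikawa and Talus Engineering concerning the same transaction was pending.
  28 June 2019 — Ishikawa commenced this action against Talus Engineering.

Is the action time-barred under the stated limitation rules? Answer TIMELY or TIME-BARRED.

Taking the later of the act (14 May 2016) and discovery (28 August 2016), the claim accrued on 28 August 2016.
The untolled deadline — 30 months after 28 August 2016 — is 28 February 2019.
Because the pending related arbitration ran from 2 August 2018 to 25 January 2019, the deadline is extended by 176 days to 23 August 2019.
None of the other events listed affects the running of the period under the stated rules.
Filing on 28 June 2019 beat the 23 August 2019 deadline — the action is timely.

TIMELY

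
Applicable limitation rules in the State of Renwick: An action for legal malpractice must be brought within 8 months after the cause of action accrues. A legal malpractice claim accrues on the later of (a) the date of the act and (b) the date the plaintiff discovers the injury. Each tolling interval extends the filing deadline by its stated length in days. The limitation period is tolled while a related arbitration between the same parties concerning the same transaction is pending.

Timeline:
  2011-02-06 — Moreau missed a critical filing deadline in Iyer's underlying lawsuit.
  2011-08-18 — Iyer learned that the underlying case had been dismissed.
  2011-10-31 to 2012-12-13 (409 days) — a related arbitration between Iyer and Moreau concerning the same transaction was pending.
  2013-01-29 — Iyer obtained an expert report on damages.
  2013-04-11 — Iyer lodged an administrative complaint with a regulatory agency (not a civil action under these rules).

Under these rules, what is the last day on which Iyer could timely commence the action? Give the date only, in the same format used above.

2013-06-01

Because discovery on 2011-08-18 post-dates the 2011-02-06 act, accrual under the later-of rule falls on 2011-08-18.
The untolled deadline — 8 months after 2011-08-18 — is 2012-04-18.
The pending related arbitration from 2011-10-31 to 2012-12-13 tolled the period for 409 days, extending the deadline to 2013-06-01.
The other events in the timeline have no effect on the limitation period under the stated rules.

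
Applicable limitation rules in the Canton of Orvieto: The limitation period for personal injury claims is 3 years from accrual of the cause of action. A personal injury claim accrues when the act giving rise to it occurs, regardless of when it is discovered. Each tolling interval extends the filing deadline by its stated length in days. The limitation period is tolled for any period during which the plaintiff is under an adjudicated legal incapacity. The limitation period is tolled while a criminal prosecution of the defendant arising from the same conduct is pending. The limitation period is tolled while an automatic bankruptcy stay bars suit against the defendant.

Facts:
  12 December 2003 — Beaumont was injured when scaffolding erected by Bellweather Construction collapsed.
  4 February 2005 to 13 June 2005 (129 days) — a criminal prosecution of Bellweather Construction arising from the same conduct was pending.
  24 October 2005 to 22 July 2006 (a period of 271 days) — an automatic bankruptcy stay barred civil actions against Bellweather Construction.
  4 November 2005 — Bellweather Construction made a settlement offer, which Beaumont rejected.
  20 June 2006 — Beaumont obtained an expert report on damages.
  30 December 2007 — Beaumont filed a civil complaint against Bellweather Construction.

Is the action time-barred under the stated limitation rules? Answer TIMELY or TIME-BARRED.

TIMELY

The limitation period began to run on 12 December 2003.
Adding the 3 years base period to 12 December 2003 gives a deadline of 12 December 2006, before any tolling.
The period was tolled for 129 days by the pending criminal prosecution (4 February 2005 to 13 June 2005), pushing the deadline to 20 April 2007.
Because the automatic bankruptcy stay ran from 24 October 2005 to 22 July 2006, the deadline is extended by 271 days to 16 January 2008.
The other events in the timeline have no effect on the limitation period under the stated rules.
Filing on 30 December 2007 beat the 16 January 2008 deadline — the action is timely.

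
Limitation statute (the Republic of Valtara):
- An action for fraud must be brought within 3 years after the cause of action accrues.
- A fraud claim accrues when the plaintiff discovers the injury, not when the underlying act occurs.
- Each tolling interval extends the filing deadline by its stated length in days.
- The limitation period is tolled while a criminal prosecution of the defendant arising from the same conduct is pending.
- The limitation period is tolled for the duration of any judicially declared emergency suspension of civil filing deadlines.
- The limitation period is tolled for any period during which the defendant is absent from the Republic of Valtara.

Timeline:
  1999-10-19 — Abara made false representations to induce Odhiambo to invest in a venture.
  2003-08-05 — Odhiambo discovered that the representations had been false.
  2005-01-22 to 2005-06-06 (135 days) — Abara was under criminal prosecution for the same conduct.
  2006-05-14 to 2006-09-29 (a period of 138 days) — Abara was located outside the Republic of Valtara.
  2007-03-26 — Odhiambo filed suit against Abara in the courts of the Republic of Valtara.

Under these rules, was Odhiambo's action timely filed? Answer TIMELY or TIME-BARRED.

Under the discovery rule, the claim accrued on 2003-08-05, when Odhiambo discovered the injury — not on the 1999-10-19 date of the underlying act.
The untolled deadline — 3 years after 2003-08-05 — is 2006-08-05.
Because the pending criminal prosecution ran from 2005-01-22 to 2005-06-06, the deadline is extended by 135 days to 2006-12-18.
The defendant's absence from the jurisdiction from 2006-05-14 to 2006-09-29 tolled the period for 138 days, extending the deadline to 2007-05-05.
Odhiambo filed on 2007-03-26, before the 2007-05-05 deadline, so the action is timely.

TIMELY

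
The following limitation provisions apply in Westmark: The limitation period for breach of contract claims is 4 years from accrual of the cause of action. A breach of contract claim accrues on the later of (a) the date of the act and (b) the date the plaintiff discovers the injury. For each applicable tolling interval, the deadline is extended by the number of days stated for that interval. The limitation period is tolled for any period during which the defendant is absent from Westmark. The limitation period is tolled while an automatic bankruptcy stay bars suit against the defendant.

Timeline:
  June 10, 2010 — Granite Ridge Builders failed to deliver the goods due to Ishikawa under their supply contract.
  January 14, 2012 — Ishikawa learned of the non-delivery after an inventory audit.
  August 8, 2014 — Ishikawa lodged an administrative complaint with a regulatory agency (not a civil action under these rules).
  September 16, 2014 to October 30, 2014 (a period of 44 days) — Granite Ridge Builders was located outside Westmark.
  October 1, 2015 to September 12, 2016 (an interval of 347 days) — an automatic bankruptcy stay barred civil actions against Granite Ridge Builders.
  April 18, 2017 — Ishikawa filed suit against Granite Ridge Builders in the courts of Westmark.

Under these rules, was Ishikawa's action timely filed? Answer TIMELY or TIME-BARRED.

The claim accrued on January 14, 2012 — the later of the June 10, 2010 act and the January 14, 2012 discovery.
The untolled deadline — 4 years after January 14, 2012 — is January 14, 2016.
The period was tolled for 44 days by the defendant's absence from the jurisdiction (September 16, 2014 to October 30, 2014), pushing the deadline to February 27, 2016.
The period was tolled for 347 days by the automatic bankruptcy stay (October 1, 2015 to September 12, 2016), pushing the deadline to February 8, 2017.
Nothing else in the chronology tolls or restarts the period.
Ishikawa filed on April 18, 2017, after the February 8, 2017 deadline, so the action is time-barred.

TIME-BARRED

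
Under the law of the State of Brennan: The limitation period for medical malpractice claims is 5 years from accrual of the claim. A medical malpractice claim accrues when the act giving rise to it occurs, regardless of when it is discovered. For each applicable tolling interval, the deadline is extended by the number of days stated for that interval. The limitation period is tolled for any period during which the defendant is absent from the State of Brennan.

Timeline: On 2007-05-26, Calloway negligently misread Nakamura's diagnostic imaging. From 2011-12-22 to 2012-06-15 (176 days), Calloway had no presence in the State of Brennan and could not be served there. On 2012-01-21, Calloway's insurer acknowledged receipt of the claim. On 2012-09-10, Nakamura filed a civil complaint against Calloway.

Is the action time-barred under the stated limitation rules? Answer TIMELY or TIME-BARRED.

TIMELY

The claim accrued on 2007-05-26, when the wrongful act occurred.
Adding the 5 years base period to 2007-05-26 gives a deadline of 2012-05-26, before any tolling.
Because the defendant's absence from the jurisdiction ran from 2011-12-22 to 2012-06-15, the deadline is extended by 176 days to 2012-11-18.
None of the other events listed affects the running of the period under the stated rules.
Filing on 2012-09-10 beat the 2012-11-18 deadline — the action is timely.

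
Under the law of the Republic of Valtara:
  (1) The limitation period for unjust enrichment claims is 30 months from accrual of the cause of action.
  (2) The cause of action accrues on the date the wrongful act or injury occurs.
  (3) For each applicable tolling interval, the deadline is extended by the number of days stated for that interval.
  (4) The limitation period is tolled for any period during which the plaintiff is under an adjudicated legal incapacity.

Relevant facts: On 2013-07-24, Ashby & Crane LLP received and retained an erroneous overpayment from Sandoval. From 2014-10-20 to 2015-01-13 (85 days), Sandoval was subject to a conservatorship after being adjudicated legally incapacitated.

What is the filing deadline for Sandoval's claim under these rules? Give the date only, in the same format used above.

2016-04-18

The cause of action accrued on 2013-07-24, the date of the act.
Adding the 30 months base period to 2013-07-24 gives a deadline of 2016-01-24, before any tolling.
Because the plaintiff's legal incapacity ran from 2014-10-20 to 2015-01-13, the deadline is extended by 85 days to 2016-04-18.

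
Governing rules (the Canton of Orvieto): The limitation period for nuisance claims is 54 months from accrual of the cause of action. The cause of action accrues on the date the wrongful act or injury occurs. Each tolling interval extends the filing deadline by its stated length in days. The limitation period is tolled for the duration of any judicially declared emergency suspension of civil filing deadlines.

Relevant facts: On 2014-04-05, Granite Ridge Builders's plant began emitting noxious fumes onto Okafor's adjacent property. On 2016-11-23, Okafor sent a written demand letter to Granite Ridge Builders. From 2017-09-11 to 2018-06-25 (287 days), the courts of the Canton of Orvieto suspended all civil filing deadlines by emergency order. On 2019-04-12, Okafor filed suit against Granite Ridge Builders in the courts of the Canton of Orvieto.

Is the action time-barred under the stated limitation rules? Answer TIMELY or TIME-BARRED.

The cause of action accrued on 2014-04-05, the date of the act.
54 months from 2014-04-05 is 2018-10-05.
The emergency suspension of filing deadlines from 2017-09-11 to 2018-06-25 tolled the period for 287 days, extending the deadline to 2019-07-19.
The other events in the timeline have no effect on the limitation period under the stated rules.
Okafor filed on 2019-04-12, before the 2019-07-19 deadline, so the action is timely.

TIMELY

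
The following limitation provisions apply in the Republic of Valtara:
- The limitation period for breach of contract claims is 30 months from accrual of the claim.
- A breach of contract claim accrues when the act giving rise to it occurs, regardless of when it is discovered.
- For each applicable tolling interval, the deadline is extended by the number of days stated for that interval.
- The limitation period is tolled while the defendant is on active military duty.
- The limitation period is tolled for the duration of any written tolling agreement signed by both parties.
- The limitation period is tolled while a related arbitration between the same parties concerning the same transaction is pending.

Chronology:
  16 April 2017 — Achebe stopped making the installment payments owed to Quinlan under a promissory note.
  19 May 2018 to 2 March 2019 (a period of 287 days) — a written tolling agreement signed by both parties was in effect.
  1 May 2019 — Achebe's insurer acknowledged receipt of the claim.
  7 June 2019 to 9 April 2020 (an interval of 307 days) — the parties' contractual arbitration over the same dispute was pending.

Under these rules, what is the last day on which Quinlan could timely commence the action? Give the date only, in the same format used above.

1 June 2021

The claim accrued on 16 April 2017, when the wrongful act occurred.
30 months from 16 April 2017 is 16 October 2019.
The written tolling agreement from 19 May 2018 to 2 March 2019 tolled the period for 287 days, extending the deadline to 29 July 2020.
The pending related arbitration from 7 June 2019 to 9 April 2020 tolled the period for 307 days, extending the deadline to 1 June 2021.
The other events in the timeline have no effect on the limitation period under the stated rules.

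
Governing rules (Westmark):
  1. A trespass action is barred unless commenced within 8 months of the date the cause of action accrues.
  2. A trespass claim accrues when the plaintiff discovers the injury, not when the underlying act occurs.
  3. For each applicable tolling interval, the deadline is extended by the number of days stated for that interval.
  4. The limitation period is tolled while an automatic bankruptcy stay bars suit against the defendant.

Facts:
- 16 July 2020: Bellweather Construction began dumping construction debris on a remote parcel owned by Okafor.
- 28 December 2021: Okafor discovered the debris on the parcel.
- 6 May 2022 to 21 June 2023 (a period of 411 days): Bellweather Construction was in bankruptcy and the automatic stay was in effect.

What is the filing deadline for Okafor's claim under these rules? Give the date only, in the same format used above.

Accrual is tied to discovery, so the period began on 28 December 2021 rather than on 16 July 2020 when the act occurred.
The untolled deadline — 8 months after 28 December 2021 — is 28 August 2022.
The automatic bankruptcy stay from 6 May 2022 to 21 June 2023 tolled the period for 411 days, extending the deadline to 13 October 2023.

13 October 2023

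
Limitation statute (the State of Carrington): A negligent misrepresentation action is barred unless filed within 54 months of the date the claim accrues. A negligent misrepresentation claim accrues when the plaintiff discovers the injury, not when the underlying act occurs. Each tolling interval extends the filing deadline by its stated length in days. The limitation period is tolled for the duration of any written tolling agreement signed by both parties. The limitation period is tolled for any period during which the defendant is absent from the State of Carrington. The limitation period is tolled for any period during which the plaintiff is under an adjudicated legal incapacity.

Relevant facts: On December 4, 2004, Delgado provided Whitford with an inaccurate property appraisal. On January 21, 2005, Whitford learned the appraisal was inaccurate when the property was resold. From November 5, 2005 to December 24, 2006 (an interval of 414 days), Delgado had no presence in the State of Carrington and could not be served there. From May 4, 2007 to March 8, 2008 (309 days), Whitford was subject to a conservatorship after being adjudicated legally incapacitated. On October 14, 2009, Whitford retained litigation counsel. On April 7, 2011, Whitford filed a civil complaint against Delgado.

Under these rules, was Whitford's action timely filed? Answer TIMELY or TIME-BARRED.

Accrual is tied to discovery, so the period began on January 21, 2005 rather than on December 4, 2004 when the act occurred.
Adding the 54 months base period to January 21, 2005 gives a deadline of July 21, 2009, before any tolling.
Because the defendant's absence from the jurisdiction ran from November 5, 2005 to December 24, 2006, the deadline is extended by 414 days to September 8, 2010.
The period was tolled for 309 days by the plaintiff's legal incapacity (May 4, 2007 to March 8, 2008), pushing the deadline to July 14, 2011.
Nothing else in the chronology tolls or restarts the period.
Whitford filed on April 7, 2011, before the July 14, 2011 deadline, so the action is timely.

TIMELY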